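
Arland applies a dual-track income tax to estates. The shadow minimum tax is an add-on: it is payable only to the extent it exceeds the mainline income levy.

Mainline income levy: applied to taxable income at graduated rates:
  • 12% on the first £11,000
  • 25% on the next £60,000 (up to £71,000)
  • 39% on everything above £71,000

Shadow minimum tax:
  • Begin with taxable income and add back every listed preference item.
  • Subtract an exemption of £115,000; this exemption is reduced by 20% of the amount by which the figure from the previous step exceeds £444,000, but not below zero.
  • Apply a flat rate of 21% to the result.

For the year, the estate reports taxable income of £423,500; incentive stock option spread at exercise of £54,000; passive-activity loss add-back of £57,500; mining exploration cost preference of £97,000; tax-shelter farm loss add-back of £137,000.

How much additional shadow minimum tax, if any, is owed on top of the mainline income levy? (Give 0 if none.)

£0

Shadow minimum tax:
  Adjusted income: £423,500 + £54,000 + £57,500 + £97,000 + £137,000 = £769,000
  Exemption: £115,000 − 20% × (£769,000 − £444,000) = £115,000 − £65,000 = £50,000
  Base: £769,000 − £50,000 = £719,000
  £719,000 × 21% = £150,990

Mainline income levy:
  £11,000 × 12% = £1,320
  £60,000 × 25% = £15,000
  £352,500 × 39% = £137,475
  → £153,795

£150,990 ≤ £153,795, so no add-on is due.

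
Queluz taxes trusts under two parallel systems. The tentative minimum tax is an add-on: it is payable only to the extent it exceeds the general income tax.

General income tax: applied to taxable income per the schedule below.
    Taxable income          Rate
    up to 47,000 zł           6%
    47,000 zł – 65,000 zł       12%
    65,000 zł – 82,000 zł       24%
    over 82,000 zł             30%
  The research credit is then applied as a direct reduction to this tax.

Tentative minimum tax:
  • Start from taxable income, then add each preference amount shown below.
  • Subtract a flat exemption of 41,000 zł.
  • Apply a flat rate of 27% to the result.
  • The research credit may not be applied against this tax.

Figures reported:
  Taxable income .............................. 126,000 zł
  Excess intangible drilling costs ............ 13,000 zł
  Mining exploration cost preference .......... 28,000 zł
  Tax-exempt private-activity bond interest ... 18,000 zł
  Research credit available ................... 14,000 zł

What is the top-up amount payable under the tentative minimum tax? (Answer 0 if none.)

Tentative minimum tax:
  Adjusted income: 126,000 zł + 13,000 zł + 28,000 zł + 18,000 zł = 185,000 zł
  Less exemption 41,000 zł → base 144,000 zł
  144,000 zł × 27% = 38,880 zł

General income tax:
  47,000 zł × 6% = 2,820 zł
  18,000 zł × 12% = 2,160 zł
  17,000 zł × 24% = 4,080 zł
  44,000 zł × 30% = 13,200 zł
  → 22,260 zł
  Less research credit 14,000 zł → 8,260 zł

Excess of tentative minimum tax over general income tax: 38,880 zł − 8,260 zł = 30,620 zł.

30,620 zł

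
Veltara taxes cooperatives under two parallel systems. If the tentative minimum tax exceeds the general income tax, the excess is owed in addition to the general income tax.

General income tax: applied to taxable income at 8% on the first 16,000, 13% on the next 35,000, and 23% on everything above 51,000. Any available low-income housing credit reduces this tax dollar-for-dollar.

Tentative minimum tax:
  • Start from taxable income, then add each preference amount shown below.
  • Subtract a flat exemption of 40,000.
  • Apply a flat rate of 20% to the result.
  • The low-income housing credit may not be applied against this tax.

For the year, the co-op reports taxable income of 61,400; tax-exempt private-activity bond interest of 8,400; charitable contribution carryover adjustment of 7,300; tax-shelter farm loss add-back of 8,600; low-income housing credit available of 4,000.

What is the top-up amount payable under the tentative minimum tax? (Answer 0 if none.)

4,918

Tentative minimum tax:
  Adjusted income: 61,400 + 8,400 + 7,300 + 8,600 = 85,700
  Less exemption 40,000 → base 45,700
  45,700 × 20% = 9,140

General income tax:
  16,000 × 8% = 1,280
  35,000 × 13% = 4,550
  10,400 × 23% = 2,392
  → 8,222
  Less low-income housing credit 4,000 → 4,222

Excess of tentative minimum tax over general income tax: 9,140 − 4,222 = 4,918.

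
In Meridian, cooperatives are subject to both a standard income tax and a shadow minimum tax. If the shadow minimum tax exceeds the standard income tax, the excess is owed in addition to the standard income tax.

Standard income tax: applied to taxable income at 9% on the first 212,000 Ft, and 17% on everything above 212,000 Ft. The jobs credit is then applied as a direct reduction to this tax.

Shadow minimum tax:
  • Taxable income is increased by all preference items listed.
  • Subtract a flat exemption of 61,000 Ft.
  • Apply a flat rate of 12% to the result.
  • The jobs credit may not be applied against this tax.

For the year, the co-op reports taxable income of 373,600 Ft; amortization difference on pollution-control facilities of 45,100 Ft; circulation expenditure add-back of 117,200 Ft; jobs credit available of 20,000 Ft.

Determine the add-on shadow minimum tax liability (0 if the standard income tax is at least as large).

30,436 Ft

Shadow minimum tax:
  Adjusted income: 373,600 Ft + 45,100 Ft + 117,200 Ft = 535,900 Ft
  Less exemption 61,000 Ft → base 474,900 Ft
  474,900 Ft × 12% = 56,988 Ft

Standard income tax:
  212,000 Ft × 9% = 19,080 Ft
  161,600 Ft × 17% = 27,472 Ft
  → 46,552 Ft
  Less jobs credit 20,000 Ft → 26,552 Ft

Excess of shadow minimum tax over standard income tax: 56,988 Ft − 26,552 Ft = 30,436 Ft.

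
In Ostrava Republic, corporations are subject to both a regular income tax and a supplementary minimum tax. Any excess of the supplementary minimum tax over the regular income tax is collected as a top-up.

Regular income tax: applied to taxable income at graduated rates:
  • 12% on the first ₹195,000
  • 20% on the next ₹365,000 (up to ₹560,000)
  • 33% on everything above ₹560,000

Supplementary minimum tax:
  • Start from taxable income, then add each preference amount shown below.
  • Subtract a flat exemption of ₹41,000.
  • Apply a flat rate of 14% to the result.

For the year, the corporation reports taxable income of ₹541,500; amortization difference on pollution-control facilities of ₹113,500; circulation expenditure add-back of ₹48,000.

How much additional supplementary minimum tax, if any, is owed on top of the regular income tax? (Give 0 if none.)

Supplementary minimum tax:
  Adjusted income: ₹541,500 + ₹113,500 + ₹48,000 = ₹703,000
  Less exemption ₹41,000 → base ₹662,000
  ₹662,000 × 14% = ₹92,680

Regular income tax:
  ₹195,000 × 12% = ₹23,400
  ₹346,500 × 20% = ₹69,300
  → ₹92,700

₹92,680 ≤ ₹92,700, so no add-on is due.

₹0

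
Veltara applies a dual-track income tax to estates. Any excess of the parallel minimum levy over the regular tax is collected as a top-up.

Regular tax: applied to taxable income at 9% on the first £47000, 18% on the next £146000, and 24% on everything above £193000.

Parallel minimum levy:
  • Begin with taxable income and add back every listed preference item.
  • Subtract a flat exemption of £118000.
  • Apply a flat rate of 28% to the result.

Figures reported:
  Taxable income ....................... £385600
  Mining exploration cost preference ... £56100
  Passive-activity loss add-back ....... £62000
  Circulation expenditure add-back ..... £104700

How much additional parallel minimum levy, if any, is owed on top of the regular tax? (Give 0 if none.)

£60578

Parallel minimum levy:
  Adjusted income: £385600 + £56100 + £62000 + £104700 = £608400
  Less exemption £118000 → base £490400
  £490400 × 28% = £137312

Regular tax:
  £47000 × 9% = £4230
  £146000 × 18% = £26280
  £192600 × 24% = £46224
  → £76734

Excess of parallel minimum levy over regular tax: £137312 − £76734 = £60578.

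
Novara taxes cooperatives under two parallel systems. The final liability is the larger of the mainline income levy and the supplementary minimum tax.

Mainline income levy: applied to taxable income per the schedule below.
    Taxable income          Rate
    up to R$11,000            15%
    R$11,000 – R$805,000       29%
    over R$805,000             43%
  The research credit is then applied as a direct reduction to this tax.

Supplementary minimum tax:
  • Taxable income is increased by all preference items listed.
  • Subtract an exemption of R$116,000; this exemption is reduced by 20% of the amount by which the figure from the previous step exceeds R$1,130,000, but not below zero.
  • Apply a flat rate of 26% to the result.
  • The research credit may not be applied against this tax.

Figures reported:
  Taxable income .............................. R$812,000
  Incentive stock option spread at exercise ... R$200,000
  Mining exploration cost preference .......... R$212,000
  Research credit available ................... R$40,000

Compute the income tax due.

Supplementary minimum tax:
  Adjusted income: R$812,000 + R$200,000 + R$212,000 = R$1,224,000
  Exemption: R$116,000 − 20% × (R$1,224,000 − R$1,130,000) = R$116,000 − R$18,800 = R$97,200
  Base: R$1,224,000 − R$97,200 = R$1,126,800
  R$1,126,800 × 26% = R$292,968

Mainline income levy:
  R$11,000 × 15% = R$1,650
  R$794,000 × 29% = R$230,260
  R$7,000 × 43% = R$3,010
  → R$234,920
  Less research credit R$40,000 → R$194,920

R$292,968 > R$194,920, so the supplementary minimum tax is the binding amount.

R$292,968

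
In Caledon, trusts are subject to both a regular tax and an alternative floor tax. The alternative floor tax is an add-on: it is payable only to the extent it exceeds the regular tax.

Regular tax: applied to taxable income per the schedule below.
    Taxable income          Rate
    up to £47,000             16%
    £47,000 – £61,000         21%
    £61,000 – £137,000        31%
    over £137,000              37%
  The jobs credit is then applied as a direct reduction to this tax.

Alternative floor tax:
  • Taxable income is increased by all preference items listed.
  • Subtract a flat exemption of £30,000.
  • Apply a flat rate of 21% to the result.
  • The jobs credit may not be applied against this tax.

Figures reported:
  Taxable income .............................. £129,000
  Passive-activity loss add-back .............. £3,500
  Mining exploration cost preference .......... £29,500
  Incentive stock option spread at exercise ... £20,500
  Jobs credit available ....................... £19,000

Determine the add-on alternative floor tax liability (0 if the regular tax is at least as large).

£19,485

Regular tax:
  £47,000 × 16% = £7,520
  £14,000 × 21% = £2,940
  £68,000 × 31% = £21,080
  → £31,540
  Less jobs credit £19,000 → £12,540

Alternative floor tax:
  Adjusted income: £129,000 + £3,500 + £29,500 + £20,500 = £182,500
  Less exemption £30,000 → base £152,500
  £152,500 × 21% = £32,025

Excess of alternative floor tax over regular tax: £32,025 − £12,540 = £19,485.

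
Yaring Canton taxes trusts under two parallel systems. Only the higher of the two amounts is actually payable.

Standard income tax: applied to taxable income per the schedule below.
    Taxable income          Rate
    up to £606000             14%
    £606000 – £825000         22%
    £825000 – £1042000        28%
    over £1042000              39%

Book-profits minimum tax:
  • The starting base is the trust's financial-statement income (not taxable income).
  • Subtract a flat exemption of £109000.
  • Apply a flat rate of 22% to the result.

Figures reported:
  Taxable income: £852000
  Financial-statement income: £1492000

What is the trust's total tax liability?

Book-profits minimum tax:
  Base (financial-statement income): £1492000
  Less exemption £109000 → base £1383000
  £1383000 × 22% = £304260

Standard income tax:
  £606000 × 14% = £84840
  £219000 × 22% = £48180
  £27000 × 28% = £7560
  → £140580

£304260 > £140580, so the book-profits minimum tax is the binding amount.

£304260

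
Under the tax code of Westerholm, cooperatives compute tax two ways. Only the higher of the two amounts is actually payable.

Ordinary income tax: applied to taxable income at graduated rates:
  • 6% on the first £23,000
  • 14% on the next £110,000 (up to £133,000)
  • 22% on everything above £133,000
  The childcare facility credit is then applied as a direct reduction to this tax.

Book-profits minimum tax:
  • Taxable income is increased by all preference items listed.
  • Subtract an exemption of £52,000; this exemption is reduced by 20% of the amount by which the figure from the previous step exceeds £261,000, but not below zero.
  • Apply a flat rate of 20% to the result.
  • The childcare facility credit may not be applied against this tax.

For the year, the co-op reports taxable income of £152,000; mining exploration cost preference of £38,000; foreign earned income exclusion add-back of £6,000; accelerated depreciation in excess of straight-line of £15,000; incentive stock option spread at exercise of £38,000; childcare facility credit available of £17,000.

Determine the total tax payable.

Ordinary income tax:
  £23,000 × 6% = £1,380
  £110,000 × 14% = £15,400
  £19,000 × 22% = £4,180
  → £20,960
  Less childcare facility credit £17,000 → £3,960

Book-profits minimum tax:
  Adjusted income: £152,000 + £38,000 + £6,000 + £15,000 + £38,000 = £249,000
  Exemption: £249,000 ≤ £261,000, so full £52,000 applies
  Base: £249,000 − £52,000 = £197,000
  £197,000 × 20% = £39,400

£39,400 > £3,960, so the book-profits minimum tax is the binding amount.

£39,400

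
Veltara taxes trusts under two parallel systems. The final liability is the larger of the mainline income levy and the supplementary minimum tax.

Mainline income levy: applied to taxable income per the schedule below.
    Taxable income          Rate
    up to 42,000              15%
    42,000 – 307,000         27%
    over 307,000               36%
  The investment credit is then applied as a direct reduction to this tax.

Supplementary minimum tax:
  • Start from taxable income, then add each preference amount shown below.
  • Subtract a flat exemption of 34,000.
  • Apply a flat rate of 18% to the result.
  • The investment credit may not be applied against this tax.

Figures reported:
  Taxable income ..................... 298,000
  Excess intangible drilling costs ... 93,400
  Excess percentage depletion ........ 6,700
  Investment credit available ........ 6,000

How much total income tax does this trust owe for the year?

69,420

Mainline income levy:
  42,000 × 15% = 6,300
  256,000 × 27% = 69,120
  → 75,420
  Less investment credit 6,000 → 69,420

Supplementary minimum tax:
  Adjusted income: 298,000 + 93,400 + 6,700 = 398,100
  Less exemption 34,000 → base 364,100
  364,100 × 18% = 65,538

69,420 > 65,538, so the mainline income levy governs.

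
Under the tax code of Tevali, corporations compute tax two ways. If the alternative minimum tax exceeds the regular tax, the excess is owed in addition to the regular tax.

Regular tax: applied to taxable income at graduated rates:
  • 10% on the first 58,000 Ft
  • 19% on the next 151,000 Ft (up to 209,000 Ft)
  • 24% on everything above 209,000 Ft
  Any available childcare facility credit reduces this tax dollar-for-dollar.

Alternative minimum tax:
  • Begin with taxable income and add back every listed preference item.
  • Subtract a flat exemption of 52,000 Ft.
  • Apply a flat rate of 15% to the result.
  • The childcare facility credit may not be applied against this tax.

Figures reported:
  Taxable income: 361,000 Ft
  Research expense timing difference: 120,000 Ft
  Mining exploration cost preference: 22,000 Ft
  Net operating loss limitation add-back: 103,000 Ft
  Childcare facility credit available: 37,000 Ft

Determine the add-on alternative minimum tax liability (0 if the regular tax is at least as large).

49,130 Ft

Regular tax:
  58,000 Ft × 10% = 5,800 Ft
  151,000 Ft × 19% = 28,690 Ft
  152,000 Ft × 24% = 36,480 Ft
  → 70,970 Ft
  Less childcare facility credit 37,000 Ft → 33,970 Ft

Alternative minimum tax:
  Adjusted income: 361,000 Ft + 120,000 Ft + 22,000 Ft + 103,000 Ft = 606,000 Ft
  Less exemption 52,000 Ft → base 554,000 Ft
  554,000 Ft × 15% = 83,100 Ft

Excess of alternative minimum tax over regular tax: 83,100 Ft − 33,970 Ft = 49,130 Ft.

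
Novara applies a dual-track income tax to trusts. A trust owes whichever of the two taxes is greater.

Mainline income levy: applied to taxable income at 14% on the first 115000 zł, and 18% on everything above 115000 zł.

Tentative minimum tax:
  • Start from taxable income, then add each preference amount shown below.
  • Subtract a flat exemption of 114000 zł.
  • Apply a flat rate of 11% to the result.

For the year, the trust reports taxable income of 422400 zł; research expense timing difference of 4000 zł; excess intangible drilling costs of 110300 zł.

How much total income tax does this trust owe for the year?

71432 zł

Tentative minimum tax:
  Adjusted income: 422400 zł + 4000 zł + 110300 zł = 536700 zł
  Less exemption 114000 zł → base 422700 zł
  422700 zł × 11% = 46497 zł

Mainline income levy:
  115000 zł × 14% = 16100 zł
  307400 zł × 18% = 55332 zł
  → 71432 zł

71432 zł > 46497 zł, so the mainline income levy governs.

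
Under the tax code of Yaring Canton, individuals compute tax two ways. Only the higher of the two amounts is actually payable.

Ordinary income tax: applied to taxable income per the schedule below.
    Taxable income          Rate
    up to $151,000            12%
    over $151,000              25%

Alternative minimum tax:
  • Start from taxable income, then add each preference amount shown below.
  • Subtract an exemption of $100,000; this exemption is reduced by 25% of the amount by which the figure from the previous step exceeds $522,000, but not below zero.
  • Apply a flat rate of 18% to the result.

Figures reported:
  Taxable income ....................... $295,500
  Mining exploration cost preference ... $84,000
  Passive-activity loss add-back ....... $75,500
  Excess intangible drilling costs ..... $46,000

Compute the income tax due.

Ordinary income tax:
  $151,000 × 12% = $18,120
  $144,500 × 25% = $36,125
  → $54,245

Alternative minimum tax:
  Adjusted income: $295,500 + $84,000 + $75,500 + $46,000 = $501,000
  Exemption: $501,000 ≤ $522,000, so full $100,000 applies
  Base: $501,000 − $100,000 = $401,000
  $401,000 × 18% = $72,180

$72,180 > $54,245, so the alternative minimum tax is the binding amount.

$72,180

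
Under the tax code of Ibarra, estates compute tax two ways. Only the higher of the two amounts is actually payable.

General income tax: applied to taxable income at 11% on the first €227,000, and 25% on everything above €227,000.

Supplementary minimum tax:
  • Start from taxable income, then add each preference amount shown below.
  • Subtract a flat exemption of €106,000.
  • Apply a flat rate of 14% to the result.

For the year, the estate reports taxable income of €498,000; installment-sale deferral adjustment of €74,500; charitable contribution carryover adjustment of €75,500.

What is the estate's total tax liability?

General income tax:
  €227,000 × 11% = €24,970
  €271,000 × 25% = €67,750
  → €92,720

Supplementary minimum tax:
  Adjusted income: €498,000 + €74,500 + €75,500 = €648,000
  Less exemption €106,000 → base €542,000
  €542,000 × 14% = €75,880

€92,720 > €75,880, so the general income tax governs.

€92,720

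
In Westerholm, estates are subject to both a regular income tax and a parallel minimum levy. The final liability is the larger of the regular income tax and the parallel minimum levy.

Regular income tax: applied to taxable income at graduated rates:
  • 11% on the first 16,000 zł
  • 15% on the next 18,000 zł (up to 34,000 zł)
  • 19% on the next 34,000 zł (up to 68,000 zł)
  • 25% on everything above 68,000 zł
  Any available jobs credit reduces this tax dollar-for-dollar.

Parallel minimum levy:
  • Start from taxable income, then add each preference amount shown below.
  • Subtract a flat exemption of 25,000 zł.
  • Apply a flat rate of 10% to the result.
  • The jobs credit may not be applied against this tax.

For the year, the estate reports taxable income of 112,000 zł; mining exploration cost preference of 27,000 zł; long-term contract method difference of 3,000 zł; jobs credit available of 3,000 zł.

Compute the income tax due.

18,920 zł

Parallel minimum levy:
  Adjusted income: 112,000 zł + 27,000 zł + 3,000 zł = 142,000 zł
  Less exemption 25,000 zł → base 117,000 zł
  117,000 zł × 10% = 11,700 zł

Regular income tax:
  16,000 zł × 11% = 1,760 zł
  18,000 zł × 15% = 2,700 zł
  34,000 zł × 19% = 6,460 zł
  44,000 zł × 25% = 11,000 zł
  → 21,920 zł
  Less jobs credit 3,000 zł → 18,920 zł

18,920 zł > 11,700 zł, so the regular income tax governs.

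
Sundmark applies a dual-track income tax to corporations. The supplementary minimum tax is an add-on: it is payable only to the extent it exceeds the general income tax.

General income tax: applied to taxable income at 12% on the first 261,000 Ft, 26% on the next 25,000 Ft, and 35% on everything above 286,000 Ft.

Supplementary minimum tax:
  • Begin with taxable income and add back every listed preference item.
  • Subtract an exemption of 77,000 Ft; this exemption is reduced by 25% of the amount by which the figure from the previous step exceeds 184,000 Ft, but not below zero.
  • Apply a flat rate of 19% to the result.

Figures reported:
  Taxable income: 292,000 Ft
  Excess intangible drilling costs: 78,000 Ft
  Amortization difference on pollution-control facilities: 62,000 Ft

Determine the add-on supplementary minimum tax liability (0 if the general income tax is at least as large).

39,310 Ft

General income tax:
  261,000 Ft × 12% = 31,320 Ft
  25,000 Ft × 26% = 6,500 Ft
  6,000 Ft × 35% = 2,100 Ft
  → 39,920 Ft

Supplementary minimum tax:
  Adjusted income: 292,000 Ft + 78,000 Ft + 62,000 Ft = 432,000 Ft
  Exemption: 77,000 Ft − 25% × (432,000 Ft − 184,000 Ft) = 77,000 Ft − 62,000 Ft = 15,000 Ft
  Base: 432,000 Ft − 15,000 Ft = 417,000 Ft
  417,000 Ft × 19% = 79,230 Ft

Excess of supplementary minimum tax over general income tax: 79,230 Ft − 39,920 Ft = 39,310 Ft.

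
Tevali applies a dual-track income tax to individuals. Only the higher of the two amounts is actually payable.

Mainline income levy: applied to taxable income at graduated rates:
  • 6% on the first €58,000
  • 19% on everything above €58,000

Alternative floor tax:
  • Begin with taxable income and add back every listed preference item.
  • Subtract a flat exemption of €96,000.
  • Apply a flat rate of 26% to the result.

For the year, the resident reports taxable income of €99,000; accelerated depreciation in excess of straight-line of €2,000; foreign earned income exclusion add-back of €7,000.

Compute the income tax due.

€11,270

Alternative floor tax:
  Adjusted income: €99,000 + €2,000 + €7,000 = €108,000
  Less exemption €96,000 → base €12,000
  €12,000 × 26% = €3,120

Mainline income levy:
  €58,000 × 6% = €3,480
  €41,000 × 19% = €7,790
  → €11,270

€11,270 > €3,120, so the mainline income levy governs.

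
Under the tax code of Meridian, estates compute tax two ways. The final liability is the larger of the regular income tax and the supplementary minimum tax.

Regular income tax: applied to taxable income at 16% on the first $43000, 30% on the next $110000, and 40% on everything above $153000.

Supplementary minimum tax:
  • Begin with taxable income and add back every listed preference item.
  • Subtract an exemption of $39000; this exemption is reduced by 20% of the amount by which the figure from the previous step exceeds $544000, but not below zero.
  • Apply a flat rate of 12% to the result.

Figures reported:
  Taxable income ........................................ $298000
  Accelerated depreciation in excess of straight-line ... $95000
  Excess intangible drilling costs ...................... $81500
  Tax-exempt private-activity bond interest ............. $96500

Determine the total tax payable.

$97880

Regular income tax:
  $43000 × 16% = $6880
  $110000 × 30% = $33000
  $145000 × 40% = $58000
  → $97880

Supplementary minimum tax:
  Adjusted income: $298000 + $95000 + $81500 + $96500 = $571000
  Exemption: $39000 − 20% × ($571000 − $544000) = $39000 − $5400 = $33600
  Base: $571000 − $33600 = $537400
  $537400 × 12% = $64488

$97880 > $64488, so the regular income tax governs.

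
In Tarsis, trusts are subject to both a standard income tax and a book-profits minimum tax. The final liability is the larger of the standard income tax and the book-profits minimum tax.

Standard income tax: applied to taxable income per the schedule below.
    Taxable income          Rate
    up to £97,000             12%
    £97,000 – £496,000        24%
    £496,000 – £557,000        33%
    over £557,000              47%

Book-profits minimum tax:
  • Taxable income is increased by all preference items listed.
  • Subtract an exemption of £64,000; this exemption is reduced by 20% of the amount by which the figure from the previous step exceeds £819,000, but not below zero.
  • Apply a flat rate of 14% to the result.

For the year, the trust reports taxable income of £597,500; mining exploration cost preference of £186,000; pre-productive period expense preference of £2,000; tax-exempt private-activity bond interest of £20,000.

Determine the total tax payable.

£146,565

Standard income tax:
  £97,000 × 12% = £11,640
  £399,000 × 24% = £95,760
  £61,000 × 33% = £20,130
  £40,500 × 47% = £19,035
  → £146,565

Book-profits minimum tax:
  Adjusted income: £597,500 + £186,000 + £2,000 + £20,000 = £805,500
  Exemption: £805,500 ≤ £819,000, so full £64,000 applies
  Base: £805,500 − £64,000 = £741,500
  £741,500 × 14% = £103,810

£146,565 > £103,810, so the standard income tax governs.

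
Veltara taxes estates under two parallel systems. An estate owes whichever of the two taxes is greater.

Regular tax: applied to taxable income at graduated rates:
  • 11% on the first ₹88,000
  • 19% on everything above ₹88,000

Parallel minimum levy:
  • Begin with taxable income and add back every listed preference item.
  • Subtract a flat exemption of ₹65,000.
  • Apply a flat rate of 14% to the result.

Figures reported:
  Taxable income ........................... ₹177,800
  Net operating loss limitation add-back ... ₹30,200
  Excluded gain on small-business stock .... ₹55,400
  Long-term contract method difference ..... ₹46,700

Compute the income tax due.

Parallel minimum levy:
  Adjusted income: ₹177,800 + ₹30,200 + ₹55,400 + ₹46,700 = ₹310,100
  Less exemption ₹65,000 → base ₹245,100
  ₹245,100 × 14% = ₹34,314

Regular tax:
  ₹88,000 × 11% = ₹9,680
  ₹89,800 × 19% = ₹17,062
  → ₹26,742

₹34,314 > ₹26,742, so the parallel minimum levy is the binding amount.

₹34,314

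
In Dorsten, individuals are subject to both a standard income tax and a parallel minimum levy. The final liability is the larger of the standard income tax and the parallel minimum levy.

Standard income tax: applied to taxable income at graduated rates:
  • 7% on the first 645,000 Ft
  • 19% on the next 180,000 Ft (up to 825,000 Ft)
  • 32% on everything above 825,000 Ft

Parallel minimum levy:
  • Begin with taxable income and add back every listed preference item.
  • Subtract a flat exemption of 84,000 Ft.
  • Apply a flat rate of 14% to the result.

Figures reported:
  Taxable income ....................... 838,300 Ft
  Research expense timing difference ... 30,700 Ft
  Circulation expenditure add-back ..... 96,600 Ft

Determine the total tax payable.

123,424 Ft

Standard income tax:
  645,000 Ft × 7% = 45,150 Ft
  180,000 Ft × 19% = 34,200 Ft
  13,300 Ft × 32% = 4,256 Ft
  → 83,606 Ft

Parallel minimum levy:
  Adjusted income: 838,300 Ft + 30,700 Ft + 96,600 Ft = 965,600 Ft
  Less exemption 84,000 Ft → base 881,600 Ft
  881,600 Ft × 14% = 123,424 Ft

123,424 Ft > 83,606 Ft, so the parallel minimum levy is the binding amount.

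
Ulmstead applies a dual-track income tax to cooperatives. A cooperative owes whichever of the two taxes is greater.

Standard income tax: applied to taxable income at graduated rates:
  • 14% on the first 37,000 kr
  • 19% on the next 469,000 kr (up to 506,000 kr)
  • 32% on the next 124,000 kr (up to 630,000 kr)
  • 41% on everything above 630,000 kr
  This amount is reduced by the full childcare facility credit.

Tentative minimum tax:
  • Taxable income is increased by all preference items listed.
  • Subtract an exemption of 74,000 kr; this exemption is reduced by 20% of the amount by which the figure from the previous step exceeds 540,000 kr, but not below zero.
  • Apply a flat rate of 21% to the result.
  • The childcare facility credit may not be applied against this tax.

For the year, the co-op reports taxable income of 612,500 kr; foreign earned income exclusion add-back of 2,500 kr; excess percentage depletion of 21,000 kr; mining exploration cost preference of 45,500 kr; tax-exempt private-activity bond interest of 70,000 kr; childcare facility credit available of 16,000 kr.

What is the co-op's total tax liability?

Tentative minimum tax:
  Adjusted income: 612,500 kr + 2,500 kr + 21,000 kr + 45,500 kr + 70,000 kr = 751,500 kr
  Exemption: 74,000 kr − 20% × (751,500 kr − 540,000 kr) = 74,000 kr − 42,300 kr = 31,700 kr
  Base: 751,500 kr − 31,700 kr = 719,800 kr
  719,800 kr × 21% = 151,158 kr

Standard income tax:
  37,000 kr × 14% = 5,180 kr
  469,000 kr × 19% = 89,110 kr
  106,500 kr × 32% = 34,080 kr
  → 128,370 kr
  Less childcare facility credit 16,000 kr → 112,370 kr

151,158 kr > 112,370 kr, so the tentative minimum tax is the binding amount.

151,158 kr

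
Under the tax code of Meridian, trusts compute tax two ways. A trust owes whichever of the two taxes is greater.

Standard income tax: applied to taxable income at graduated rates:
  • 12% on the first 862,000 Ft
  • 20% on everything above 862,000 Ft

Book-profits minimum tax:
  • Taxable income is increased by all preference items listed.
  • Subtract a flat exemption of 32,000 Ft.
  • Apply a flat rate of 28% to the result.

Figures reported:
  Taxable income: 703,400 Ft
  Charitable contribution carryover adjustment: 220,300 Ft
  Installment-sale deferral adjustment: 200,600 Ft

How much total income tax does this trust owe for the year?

Standard income tax:
  703,400 Ft × 12% = 84,408 Ft

Book-profits minimum tax:
  Adjusted income: 703,400 Ft + 220,300 Ft + 200,600 Ft = 1,124,300 Ft
  Less exemption 32,000 Ft → base 1,092,300 Ft
  1,092,300 Ft × 28% = 305,844 Ft

305,844 Ft > 84,408 Ft, so the book-profits minimum tax is the binding amount.

305,844 Ft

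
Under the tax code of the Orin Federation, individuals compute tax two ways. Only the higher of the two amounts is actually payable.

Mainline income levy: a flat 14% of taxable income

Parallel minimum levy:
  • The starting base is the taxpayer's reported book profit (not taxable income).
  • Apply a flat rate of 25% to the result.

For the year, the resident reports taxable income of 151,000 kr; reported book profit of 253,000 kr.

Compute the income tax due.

63,250 kr

Parallel minimum levy:
  Base (reported book profit): 253,000 kr
  253,000 kr × 25% = 63,250 kr

Mainline income levy:
  151,000 kr × 14% = 21,140 kr

63,250 kr > 21,140 kr, so the parallel minimum levy is the binding amount.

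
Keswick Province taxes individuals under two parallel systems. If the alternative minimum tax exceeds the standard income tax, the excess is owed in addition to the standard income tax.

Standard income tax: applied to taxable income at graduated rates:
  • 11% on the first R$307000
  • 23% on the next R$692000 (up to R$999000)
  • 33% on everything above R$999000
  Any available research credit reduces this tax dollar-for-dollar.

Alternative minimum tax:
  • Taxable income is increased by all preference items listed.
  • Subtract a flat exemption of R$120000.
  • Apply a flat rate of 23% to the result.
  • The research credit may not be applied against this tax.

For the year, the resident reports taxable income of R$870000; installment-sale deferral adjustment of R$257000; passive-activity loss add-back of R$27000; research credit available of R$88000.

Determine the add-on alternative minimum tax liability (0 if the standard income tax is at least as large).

Alternative minimum tax:
  Adjusted income: R$870000 + R$257000 + R$27000 = R$1154000
  Less exemption R$120000 → base R$1034000
  R$1034000 × 23% = R$237820

Standard income tax:
  R$307000 × 11% = R$33770
  R$563000 × 23% = R$129490
  → R$163260
  Less research credit R$88000 → R$75260

Excess of alternative minimum tax over standard income tax: R$237820 − R$75260 = R$162560.

R$162560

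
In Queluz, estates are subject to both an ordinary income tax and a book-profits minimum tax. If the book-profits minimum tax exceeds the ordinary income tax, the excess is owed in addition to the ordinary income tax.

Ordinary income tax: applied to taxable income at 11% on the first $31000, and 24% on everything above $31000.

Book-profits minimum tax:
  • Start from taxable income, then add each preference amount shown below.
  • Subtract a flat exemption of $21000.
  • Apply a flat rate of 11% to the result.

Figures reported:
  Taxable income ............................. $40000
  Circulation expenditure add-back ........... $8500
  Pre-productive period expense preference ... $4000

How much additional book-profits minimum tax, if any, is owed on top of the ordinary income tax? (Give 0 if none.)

Ordinary income tax:
  $31000 × 11% = $3410
  $9000 × 24% = $2160
  → $5570

Book-profits minimum tax:
  Adjusted income: $40000 + $8500 + $4000 = $52500
  Less exemption $21000 → base $31500
  $31500 × 11% = $3465

$3465 ≤ $5570, so no add-on is due.

$0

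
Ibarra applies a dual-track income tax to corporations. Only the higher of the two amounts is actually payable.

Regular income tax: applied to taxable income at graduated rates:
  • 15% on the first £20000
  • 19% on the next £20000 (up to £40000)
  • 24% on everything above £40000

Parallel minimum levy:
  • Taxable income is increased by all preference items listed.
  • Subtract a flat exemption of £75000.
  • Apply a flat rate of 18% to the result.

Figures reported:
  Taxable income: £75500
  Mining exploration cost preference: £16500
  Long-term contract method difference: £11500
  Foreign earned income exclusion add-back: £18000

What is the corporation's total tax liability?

Parallel minimum levy:
  Adjusted income: £75500 + £16500 + £11500 + £18000 = £121500
  Less exemption £75000 → base £46500
  £46500 × 18% = £8370

Regular income tax:
  £20000 × 15% = £3000
  £20000 × 19% = £3800
  £35500 × 24% = £8520
  → £15320

£15320 > £8370, so the regular income tax governs.

£15320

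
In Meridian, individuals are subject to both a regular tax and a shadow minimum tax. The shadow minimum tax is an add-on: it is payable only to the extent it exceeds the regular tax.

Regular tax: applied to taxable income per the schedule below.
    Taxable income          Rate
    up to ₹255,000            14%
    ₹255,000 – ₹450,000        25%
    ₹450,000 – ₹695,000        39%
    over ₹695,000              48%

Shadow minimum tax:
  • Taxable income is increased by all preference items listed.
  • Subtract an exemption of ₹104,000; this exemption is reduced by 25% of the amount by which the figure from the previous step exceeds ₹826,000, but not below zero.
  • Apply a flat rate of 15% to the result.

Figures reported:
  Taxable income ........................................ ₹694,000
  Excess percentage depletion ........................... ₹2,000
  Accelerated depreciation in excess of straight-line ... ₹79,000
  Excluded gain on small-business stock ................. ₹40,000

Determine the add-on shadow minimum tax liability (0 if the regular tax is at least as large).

Regular tax:
  ₹255,000 × 14% = ₹35,700
  ₹195,000 × 25% = ₹48,750
  ₹244,000 × 39% = ₹95,160
  → ₹179,610

Shadow minimum tax:
  Adjusted income: ₹694,000 + ₹2,000 + ₹79,000 + ₹40,000 = ₹815,000
  Exemption: ₹815,000 ≤ ₹826,000, so full ₹104,000 applies
  Base: ₹815,000 − ₹104,000 = ₹711,000
  ₹711,000 × 15% = ₹106,650

₹106,650 ≤ ₹179,610, so no add-on is due.

₹0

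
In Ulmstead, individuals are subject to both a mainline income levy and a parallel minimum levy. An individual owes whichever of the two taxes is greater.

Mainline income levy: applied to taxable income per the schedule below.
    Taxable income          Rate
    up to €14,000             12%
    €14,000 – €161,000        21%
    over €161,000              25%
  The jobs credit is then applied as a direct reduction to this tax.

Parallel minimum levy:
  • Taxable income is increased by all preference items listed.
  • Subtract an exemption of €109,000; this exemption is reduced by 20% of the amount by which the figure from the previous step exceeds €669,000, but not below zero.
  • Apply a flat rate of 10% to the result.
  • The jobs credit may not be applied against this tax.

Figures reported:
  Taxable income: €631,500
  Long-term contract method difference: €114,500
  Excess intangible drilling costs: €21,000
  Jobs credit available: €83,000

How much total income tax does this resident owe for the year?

Mainline income levy:
  €14,000 × 12% = €1,680
  €147,000 × 21% = €30,870
  €470,500 × 25% = €117,625
  → €150,175
  Less jobs credit €83,000 → €67,175

Parallel minimum levy:
  Adjusted income: €631,500 + €114,500 + €21,000 = €767,000
  Exemption: €109,000 − 20% × (€767,000 − €669,000) = €109,000 − €19,600 = €89,400
  Base: €767,000 − €89,400 = €677,600
  €677,600 × 10% = €67,760

€67,760 > €67,175, so the parallel minimum levy is the binding amount.

€67,760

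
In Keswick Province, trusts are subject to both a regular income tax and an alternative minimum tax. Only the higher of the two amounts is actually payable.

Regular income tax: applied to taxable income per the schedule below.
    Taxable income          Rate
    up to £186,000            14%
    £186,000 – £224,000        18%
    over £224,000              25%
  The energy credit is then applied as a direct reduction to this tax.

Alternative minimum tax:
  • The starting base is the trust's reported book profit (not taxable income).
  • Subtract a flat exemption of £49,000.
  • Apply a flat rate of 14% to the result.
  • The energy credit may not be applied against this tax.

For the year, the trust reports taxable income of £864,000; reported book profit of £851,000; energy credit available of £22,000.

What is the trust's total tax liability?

Alternative minimum tax:
  Base (reported book profit): £851,000
  Less exemption £49,000 → base £802,000
  £802,000 × 14% = £112,280

Regular income tax:
  £186,000 × 14% = £26,040
  £38,000 × 18% = £6,840
  £640,000 × 25% = £160,000
  → £192,880
  Less energy credit £22,000 → £170,880

£170,880 > £112,280, so the regular income tax governs.

£170,880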